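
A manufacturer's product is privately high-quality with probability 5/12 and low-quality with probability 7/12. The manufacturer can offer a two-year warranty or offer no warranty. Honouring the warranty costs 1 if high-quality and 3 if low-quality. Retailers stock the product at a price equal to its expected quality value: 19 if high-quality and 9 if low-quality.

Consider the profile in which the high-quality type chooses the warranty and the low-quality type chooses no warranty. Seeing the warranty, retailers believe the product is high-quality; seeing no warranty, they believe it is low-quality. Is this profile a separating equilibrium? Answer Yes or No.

Under these beliefs, the warranty earns price 19 and no warranty earns price 9.
high-quality: the warranty nets 19 − 1 = 18; no warranty nets 9. high-quality prefers the warranty.
low-quality: the warranty nets 19 − 3 = 16; no warranty nets 9. low-quality would deviate to the warranty.
low-quality has a profitable deviation, so the profile is not an equilibrium.

No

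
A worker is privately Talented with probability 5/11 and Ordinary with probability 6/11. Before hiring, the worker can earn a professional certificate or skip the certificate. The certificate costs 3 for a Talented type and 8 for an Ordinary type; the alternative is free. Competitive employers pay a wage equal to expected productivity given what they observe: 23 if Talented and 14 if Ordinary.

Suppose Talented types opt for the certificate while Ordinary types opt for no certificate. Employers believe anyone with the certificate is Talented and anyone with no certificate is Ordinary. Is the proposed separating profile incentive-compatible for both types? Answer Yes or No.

Under these beliefs, the certificate earns wage 23 and no certificate earns wage 14.
Talented: the certificate nets 23 − 3 = 20; no certificate nets 14. Talented prefers the certificate.
Ordinary: the certificate nets 23 − 8 = 15; no certificate nets 14. Ordinary would deviate to the certificate.
Ordinary has a profitable deviation, so the profile is not an equilibrium.

No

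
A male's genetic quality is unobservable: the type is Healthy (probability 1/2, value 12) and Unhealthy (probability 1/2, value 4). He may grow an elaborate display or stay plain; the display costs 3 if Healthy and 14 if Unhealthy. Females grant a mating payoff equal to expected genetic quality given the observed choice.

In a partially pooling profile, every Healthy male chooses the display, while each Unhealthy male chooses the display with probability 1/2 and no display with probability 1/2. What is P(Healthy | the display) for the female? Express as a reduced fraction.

P(the display) = (1/2)·1 + (1/2)·(1/2) = 3/4.
By Bayes' rule, P(Healthy | the display) = (1/2) / (3/4) = 2/3.

2/3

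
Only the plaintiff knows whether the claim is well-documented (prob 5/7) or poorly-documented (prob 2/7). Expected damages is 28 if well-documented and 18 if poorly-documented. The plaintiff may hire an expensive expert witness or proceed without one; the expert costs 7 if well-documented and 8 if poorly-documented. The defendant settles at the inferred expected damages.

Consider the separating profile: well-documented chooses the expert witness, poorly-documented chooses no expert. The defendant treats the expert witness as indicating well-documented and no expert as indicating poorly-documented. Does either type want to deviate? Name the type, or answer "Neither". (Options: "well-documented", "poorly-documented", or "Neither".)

poorly-documented

The expert witness pays 28; no expert pays 18.
well-documented: assigned the expert witness, nets 28 − 7 = 21; deviating to no expert nets 18.
poorly-documented: assigned no expert, nets 18; deviating to the expert witness nets 28 − 8 = 20.
The poorly-documented type gains 2 by deviating.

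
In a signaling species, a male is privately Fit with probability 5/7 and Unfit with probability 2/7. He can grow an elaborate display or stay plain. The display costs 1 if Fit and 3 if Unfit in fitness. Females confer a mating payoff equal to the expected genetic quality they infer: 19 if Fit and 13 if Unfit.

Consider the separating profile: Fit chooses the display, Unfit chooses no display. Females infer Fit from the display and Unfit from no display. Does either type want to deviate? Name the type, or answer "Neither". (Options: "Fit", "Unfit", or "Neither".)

The display pays 19; no display pays 13.
Fit: assigned the display, nets 19 − 1 = 18; deviating to no display nets 13.
Unfit: assigned no display, nets 13; deviating to the display nets 19 − 3 = 16.
The Unfit type gains 3 by deviating.

Unfit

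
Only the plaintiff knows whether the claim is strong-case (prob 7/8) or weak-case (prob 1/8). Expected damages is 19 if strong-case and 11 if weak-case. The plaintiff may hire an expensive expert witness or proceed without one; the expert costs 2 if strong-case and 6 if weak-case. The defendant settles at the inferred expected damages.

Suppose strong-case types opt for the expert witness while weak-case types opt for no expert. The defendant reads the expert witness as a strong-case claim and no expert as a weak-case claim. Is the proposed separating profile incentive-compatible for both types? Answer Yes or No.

No

Under these beliefs, the expert witness earns settlement 19 and no expert earns settlement 11.
strong-case: the expert witness nets 19 − 2 = 17; no expert nets 11. strong-case prefers the expert witness.
weak-case: the expert witness nets 19 − 6 = 13; no expert nets 11. weak-case would deviate to the expert witness.
weak-case has a profitable deviation, so the profile is not an equilibrium.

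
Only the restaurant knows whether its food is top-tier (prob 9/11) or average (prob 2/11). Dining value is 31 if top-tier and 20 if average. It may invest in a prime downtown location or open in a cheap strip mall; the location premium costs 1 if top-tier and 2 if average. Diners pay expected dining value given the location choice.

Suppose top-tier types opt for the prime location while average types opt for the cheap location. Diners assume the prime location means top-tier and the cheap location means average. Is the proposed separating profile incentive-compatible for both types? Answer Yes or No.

No

Under these beliefs, the prime location earns price premium 31 and the cheap location earns price premium 20.
top-tier: the prime location nets 31 − 1 = 30; the cheap location nets 20. top-tier prefers the prime location.
average: the prime location nets 31 − 2 = 29; the cheap location nets 20. average would deviate to the prime location.
average has a profitable deviation, so the profile is not an equilibrium.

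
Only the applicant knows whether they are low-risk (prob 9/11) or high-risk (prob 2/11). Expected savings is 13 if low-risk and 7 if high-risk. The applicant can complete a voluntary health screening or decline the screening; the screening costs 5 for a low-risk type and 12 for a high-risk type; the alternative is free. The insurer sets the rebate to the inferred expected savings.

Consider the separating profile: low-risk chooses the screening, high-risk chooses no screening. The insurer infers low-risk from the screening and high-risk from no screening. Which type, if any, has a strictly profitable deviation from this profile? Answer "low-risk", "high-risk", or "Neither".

The screening pays 13; no screening pays 7.
low-risk: assigned the screening, nets 13 − 5 = 8; deviating to no screening nets 7.
high-risk: assigned no screening, nets 7; deviating to the screening nets 13 − 12 = 1.
Both types strictly prefer their assigned action; no profitable deviation.

Neither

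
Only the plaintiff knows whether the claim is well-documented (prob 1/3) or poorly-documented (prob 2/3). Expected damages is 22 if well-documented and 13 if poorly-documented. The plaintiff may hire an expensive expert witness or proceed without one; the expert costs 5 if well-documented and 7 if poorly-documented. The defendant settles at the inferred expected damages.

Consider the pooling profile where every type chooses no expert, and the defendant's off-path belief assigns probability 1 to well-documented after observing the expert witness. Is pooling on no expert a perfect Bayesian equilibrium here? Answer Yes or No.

No

On path, the defendant holds the prior and pays 1/3·22 + 2/3·13 = 16. Off path (the expert witness), believing well-documented, it pays 22.
well-documented: no expert nets 16; the expert witness nets 22 − 5 = 17. well-documented would deviate.
poorly-documented: no expert nets 16; the expert witness nets 22 − 7 = 15. poorly-documented stays.
A type deviates, so pooling fails.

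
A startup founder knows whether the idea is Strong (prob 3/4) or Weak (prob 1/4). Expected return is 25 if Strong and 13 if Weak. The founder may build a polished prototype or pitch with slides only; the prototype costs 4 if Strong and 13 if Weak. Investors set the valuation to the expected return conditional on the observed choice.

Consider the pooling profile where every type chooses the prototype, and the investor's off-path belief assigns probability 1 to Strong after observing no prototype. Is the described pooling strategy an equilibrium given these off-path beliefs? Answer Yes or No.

On path, the investor holds the prior and pays 3/4·25 + 1/4·13 = 22. Off path (no prototype), believing Strong, it pays 25.
Strong: the prototype nets 22 − 4 = 18; no prototype nets 25. Strong would deviate.
Weak: the prototype nets 22 − 13 = 9; no prototype nets 25. Weak would deviate.
A type deviates, so pooling fails.

No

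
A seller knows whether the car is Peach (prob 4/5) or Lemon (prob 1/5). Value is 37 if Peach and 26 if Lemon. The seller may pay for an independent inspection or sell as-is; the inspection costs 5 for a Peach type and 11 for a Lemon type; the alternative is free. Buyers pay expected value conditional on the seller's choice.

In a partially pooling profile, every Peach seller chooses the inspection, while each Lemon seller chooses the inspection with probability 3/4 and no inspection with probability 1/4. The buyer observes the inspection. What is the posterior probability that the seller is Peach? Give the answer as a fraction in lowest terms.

16/19

P(the inspection) = (4/5)·1 + (1/5)·(3/4) = 19/20.
By Bayes' rule, P(Peach | the inspection) = (4/5) / (19/20) = 16/19.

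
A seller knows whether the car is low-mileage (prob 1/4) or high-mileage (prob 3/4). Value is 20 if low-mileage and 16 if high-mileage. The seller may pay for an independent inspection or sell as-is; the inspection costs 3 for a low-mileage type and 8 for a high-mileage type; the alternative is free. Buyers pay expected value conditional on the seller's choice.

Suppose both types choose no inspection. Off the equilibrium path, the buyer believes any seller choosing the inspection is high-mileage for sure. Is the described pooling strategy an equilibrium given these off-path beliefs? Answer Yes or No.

Yes

On path, the buyer holds the prior and pays 1/4·20 + 3/4·16 = 17. Off path (the inspection), believing high-mileage, it pays 16.
low-mileage: no inspection nets 17; the inspection nets 16 − 3 = 13. low-mileage stays.
high-mileage: no inspection nets 17; the inspection nets 16 − 8 = 8. high-mileage stays.
No type deviates, so pooling is sustained.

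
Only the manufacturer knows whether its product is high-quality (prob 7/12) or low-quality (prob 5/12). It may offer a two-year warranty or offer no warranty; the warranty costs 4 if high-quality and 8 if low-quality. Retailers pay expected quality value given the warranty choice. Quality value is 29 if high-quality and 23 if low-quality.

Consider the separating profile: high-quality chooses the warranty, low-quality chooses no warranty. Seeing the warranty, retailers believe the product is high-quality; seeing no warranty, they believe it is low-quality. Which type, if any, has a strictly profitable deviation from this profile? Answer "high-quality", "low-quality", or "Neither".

Neither

The warranty pays 29; no warranty pays 23.
high-quality: assigned the warranty, nets 29 − 4 = 25; deviating to no warranty nets 23.
low-quality: assigned no warranty, nets 23; deviating to the warranty nets 29 − 8 = 21.
Both types strictly prefer their assigned action; no profitable deviation.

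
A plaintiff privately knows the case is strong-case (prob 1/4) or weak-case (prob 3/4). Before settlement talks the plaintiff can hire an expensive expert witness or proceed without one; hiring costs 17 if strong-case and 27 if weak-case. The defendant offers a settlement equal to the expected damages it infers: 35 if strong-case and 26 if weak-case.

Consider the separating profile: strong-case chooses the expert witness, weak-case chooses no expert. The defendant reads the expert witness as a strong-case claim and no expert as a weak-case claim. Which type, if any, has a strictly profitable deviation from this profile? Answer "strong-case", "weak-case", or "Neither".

strong-case

The expert witness pays 35; no expert pays 26.
strong-case: assigned the expert witness, nets 35 − 17 = 18; deviating to no expert nets 26.
weak-case: assigned no expert, nets 26; deviating to the expert witness nets 35 − 27 = 8.
The strong-case type gains 8 by deviating.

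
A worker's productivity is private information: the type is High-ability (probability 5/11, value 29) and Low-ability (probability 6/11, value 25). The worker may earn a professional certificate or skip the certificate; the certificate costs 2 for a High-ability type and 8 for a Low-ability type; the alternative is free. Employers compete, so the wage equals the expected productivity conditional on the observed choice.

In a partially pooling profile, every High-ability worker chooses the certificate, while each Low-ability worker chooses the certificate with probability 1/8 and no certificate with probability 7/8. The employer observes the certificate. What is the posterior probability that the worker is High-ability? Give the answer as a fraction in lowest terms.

P(the certificate) = (5/11)·1 + (6/11)·(1/8) = 23/44.
By Bayes' rule, P(High-ability | the certificate) = (5/11) / (23/44) = 20/23.

20/23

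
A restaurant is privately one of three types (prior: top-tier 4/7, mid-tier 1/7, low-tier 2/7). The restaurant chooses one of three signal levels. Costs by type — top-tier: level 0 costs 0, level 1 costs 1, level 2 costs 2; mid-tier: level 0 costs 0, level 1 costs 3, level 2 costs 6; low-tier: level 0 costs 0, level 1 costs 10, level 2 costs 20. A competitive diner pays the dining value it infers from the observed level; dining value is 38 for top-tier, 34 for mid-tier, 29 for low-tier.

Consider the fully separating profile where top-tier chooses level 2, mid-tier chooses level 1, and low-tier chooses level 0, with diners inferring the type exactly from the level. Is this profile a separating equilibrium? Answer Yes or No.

No

Separating price premiums: level 2 → 38, level 1 → 34, level 0 → 29.
top-tier (assigned level 2): level 0: 29 − 0 = 29; level 1: 34 − 1 = 33; level 2: 38 − 2 = 36. top-tier stays.
mid-tier (assigned level 1): level 0: 29 − 0 = 29; level 1: 34 − 3 = 31; level 2: 38 − 6 = 32. mid-tier prefers level 2.
low-tier (assigned level 0): level 0: 29 − 0 = 29; level 1: 34 − 10 = 24; level 2: 38 − 20 = 18. low-tier stays.
At least one type deviates; the separating profile fails.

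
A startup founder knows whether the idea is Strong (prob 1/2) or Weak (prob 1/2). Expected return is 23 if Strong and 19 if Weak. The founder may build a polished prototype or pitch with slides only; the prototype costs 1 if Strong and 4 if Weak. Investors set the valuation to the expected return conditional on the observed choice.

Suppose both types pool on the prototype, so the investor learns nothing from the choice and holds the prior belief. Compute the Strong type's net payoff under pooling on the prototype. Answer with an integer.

Pooled valuation = 1/2·23 + 1/2·19 = 21.
Strong pays cost 1 for the prototype, so net payoff = 21 − 1 = 20.

20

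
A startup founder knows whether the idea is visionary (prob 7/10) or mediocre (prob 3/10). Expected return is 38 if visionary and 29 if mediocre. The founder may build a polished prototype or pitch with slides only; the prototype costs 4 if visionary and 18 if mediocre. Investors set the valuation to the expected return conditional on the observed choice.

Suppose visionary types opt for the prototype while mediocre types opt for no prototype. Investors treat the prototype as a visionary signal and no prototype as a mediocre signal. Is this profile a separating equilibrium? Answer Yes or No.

Under these beliefs, the prototype earns valuation 38 and no prototype earns valuation 29.
visionary: the prototype nets 38 − 4 = 34; no prototype nets 29. visionary prefers the prototype.
mediocre: the prototype nets 38 − 18 = 20; no prototype nets 29. mediocre prefers no prototype.
Neither type deviates, so the separating profile is an equilibrium.

Yes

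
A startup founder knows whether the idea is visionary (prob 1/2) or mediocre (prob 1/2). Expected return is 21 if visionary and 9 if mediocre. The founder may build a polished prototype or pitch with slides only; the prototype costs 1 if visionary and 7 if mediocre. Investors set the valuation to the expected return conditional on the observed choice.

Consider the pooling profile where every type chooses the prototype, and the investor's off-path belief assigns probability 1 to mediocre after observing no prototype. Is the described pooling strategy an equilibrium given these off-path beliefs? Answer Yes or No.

No

On path, the investor holds the prior and pays 1/2·21 + 1/2·9 = 15. Off path (no prototype), believing mediocre, it pays 9.
visionary: the prototype nets 15 − 1 = 14; no prototype nets 9. visionary stays.
mediocre: the prototype nets 15 − 7 = 8; no prototype nets 9. mediocre would deviate.
A type deviates, so pooling fails.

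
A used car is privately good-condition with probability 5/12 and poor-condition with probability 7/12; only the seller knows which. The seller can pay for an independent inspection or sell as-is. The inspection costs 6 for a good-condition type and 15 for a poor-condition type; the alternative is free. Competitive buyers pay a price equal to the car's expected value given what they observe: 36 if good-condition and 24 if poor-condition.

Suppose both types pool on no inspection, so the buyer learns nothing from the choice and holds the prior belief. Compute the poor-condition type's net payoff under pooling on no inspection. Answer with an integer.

Pooled price = 5/12·36 + 7/12·24 = 29.
poor-condition pays no cost for no inspection, so net payoff = 29.

29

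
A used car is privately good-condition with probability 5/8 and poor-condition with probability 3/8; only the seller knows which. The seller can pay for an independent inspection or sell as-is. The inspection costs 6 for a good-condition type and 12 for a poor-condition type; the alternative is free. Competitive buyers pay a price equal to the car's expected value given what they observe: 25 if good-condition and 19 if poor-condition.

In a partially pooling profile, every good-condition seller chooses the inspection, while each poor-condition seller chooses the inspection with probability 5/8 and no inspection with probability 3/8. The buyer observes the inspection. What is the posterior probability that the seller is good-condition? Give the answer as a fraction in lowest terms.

P(the inspection) = (5/8)·1 + (3/8)·(5/8) = 55/64.
By Bayes' rule, P(good-condition | the inspection) = (5/8) / (55/64) = 8/11.

8/11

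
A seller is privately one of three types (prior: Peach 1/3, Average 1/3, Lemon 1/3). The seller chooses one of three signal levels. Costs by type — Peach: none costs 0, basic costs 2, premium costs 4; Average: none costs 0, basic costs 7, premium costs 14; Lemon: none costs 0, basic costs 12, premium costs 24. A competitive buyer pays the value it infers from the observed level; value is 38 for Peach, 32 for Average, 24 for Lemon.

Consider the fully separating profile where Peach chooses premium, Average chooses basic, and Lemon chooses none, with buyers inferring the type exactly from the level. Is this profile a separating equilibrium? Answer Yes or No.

Yes

Separating prices: premium → 38, basic → 32, none → 24.
Peach (assigned premium): none: 24 − 0 = 24; basic: 32 − 2 = 30; premium: 38 − 4 = 34. Peach stays.
Average (assigned basic): none: 24 − 0 = 24; basic: 32 − 7 = 25; premium: 38 − 14 = 24. Average stays.
Lemon (assigned none): none: 24 − 0 = 24; basic: 32 − 12 = 20; premium: 38 − 24 = 14. Lemon stays.
Every type prefers its assigned level; separation holds.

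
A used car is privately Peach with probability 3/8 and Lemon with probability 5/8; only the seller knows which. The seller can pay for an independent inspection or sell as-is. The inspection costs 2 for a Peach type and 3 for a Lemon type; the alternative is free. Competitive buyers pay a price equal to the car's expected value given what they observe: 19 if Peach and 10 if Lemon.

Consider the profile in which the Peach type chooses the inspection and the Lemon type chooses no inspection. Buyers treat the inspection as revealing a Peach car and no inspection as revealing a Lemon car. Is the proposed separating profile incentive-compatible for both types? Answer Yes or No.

No

Under these beliefs, the inspection earns price 19 and no inspection earns price 10.
Peach: the inspection nets 19 − 2 = 17; no inspection nets 10. Peach prefers the inspection.
Lemon: the inspection nets 19 − 3 = 16; no inspection nets 10. Lemon would deviate to the inspection.
Lemon has a profitable deviation, so the profile is not an equilibrium.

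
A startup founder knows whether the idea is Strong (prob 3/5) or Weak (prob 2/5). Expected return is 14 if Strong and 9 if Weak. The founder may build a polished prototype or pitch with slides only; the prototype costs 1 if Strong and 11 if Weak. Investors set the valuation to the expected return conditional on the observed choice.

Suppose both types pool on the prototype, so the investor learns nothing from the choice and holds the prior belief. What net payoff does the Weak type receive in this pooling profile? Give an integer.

Pooled valuation = 3/5·14 + 2/5·9 = 12.
Weak pays cost 11 for the prototype, so net payoff = 12 − 11 = 1.

1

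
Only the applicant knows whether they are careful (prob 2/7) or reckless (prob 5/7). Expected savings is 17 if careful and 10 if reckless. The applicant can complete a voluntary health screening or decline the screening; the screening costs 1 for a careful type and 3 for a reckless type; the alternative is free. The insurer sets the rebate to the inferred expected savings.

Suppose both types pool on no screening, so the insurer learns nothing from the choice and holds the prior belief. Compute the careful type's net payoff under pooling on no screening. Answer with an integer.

12

Pooled rebate = 2/7·17 + 5/7·10 = 12.
careful pays no cost for no screening, so net payoff = 12.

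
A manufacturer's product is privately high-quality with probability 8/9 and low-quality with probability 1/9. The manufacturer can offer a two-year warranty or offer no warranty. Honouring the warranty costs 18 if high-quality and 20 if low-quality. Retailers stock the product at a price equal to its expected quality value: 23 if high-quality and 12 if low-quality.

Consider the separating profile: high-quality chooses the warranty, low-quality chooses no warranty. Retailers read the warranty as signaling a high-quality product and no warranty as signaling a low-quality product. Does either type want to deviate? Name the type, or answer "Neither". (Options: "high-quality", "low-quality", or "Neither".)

high-quality

The warranty pays 23; no warranty pays 12.
high-quality: assigned the warranty, nets 23 − 18 = 5; deviating to no warranty nets 12.
low-quality: assigned no warranty, nets 12; deviating to the warranty nets 23 − 20 = 3.
The high-quality type gains 7 by deviating.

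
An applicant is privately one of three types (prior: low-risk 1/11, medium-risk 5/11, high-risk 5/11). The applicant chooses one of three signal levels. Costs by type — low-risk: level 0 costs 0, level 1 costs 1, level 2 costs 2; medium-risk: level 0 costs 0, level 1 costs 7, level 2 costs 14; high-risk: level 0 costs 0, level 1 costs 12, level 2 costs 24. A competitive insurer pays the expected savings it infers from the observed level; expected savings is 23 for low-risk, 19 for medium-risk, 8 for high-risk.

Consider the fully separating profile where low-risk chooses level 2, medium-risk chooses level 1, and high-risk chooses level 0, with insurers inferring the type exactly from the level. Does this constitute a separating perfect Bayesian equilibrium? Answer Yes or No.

Separating rebates: level 2 → 23, level 1 → 19, level 0 → 8.
low-risk (assigned level 2): level 0: 8 − 0 = 8; level 1: 19 − 1 = 18; level 2: 23 − 2 = 21. low-risk stays.
medium-risk (assigned level 1): level 0: 8 − 0 = 8; level 1: 19 − 7 = 12; level 2: 23 − 14 = 9. medium-risk stays.
high-risk (assigned level 0): level 0: 8 − 0 = 8; level 1: 19 − 12 = 7; level 2: 23 − 24 = -1. high-risk stays.
Every type prefers its assigned level; separation holds.

Yes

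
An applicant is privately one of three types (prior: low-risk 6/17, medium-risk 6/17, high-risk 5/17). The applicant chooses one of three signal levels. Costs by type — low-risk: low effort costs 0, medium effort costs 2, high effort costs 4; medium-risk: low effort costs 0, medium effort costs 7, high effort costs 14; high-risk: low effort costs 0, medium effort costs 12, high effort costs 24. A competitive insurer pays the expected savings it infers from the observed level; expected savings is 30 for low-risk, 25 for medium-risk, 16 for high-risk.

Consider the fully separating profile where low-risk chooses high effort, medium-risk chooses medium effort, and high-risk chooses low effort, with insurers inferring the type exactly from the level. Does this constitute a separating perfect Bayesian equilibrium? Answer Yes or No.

Yes

Separating rebates: high effort → 30, medium effort → 25, low effort → 16.
low-risk (assigned high effort): low effort: 16 − 0 = 16; medium effort: 25 − 2 = 23; high effort: 30 − 4 = 26. low-risk stays.
medium-risk (assigned medium effort): low effort: 16 − 0 = 16; medium effort: 25 − 7 = 18; high effort: 30 − 14 = 16. medium-risk stays.
high-risk (assigned low effort): low effort: 16 − 0 = 16; medium effort: 25 − 12 = 13; high effort: 30 − 24 = 6. high-risk stays.
Every type prefers its assigned level; separation holds.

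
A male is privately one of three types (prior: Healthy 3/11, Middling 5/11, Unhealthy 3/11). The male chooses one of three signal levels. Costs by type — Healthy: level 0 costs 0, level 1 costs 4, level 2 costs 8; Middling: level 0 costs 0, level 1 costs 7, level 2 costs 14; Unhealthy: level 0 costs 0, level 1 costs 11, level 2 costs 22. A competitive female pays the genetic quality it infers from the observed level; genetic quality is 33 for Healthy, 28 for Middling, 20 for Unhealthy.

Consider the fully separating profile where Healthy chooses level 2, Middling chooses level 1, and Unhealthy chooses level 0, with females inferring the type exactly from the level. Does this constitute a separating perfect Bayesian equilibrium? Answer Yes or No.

Separating mating payoffs: level 2 → 33, level 1 → 28, level 0 → 20.
Healthy (assigned level 2): level 0: 20 − 0 = 20; level 1: 28 − 4 = 24; level 2: 33 − 8 = 25. Healthy stays.
Middling (assigned level 1): level 0: 20 − 0 = 20; level 1: 28 − 7 = 21; level 2: 33 − 14 = 19. Middling stays.
Unhealthy (assigned level 0): level 0: 20 − 0 = 20; level 1: 28 − 11 = 17; level 2: 33 − 22 = 11. Unhealthy stays.
Every type prefers its assigned level; separation holds.

Yes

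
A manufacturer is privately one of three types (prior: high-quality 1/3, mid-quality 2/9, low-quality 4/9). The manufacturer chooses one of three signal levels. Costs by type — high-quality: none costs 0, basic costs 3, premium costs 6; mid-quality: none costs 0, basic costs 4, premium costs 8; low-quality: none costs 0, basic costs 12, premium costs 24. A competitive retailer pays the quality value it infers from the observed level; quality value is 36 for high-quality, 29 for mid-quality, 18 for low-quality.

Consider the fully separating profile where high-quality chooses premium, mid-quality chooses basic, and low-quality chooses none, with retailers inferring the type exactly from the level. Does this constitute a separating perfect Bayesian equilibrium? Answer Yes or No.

Separating prices: premium → 36, basic → 29, none → 18.
high-quality (assigned premium): none: 18 − 0 = 18; basic: 29 − 3 = 26; premium: 36 − 6 = 30. high-quality stays.
mid-quality (assigned basic): none: 18 − 0 = 18; basic: 29 − 4 = 25; premium: 36 − 8 = 28. mid-quality prefers premium.
low-quality (assigned none): none: 18 − 0 = 18; basic: 29 − 12 = 17; premium: 36 − 24 = 12. low-quality stays.
At least one type deviates; the separating profile fails.

No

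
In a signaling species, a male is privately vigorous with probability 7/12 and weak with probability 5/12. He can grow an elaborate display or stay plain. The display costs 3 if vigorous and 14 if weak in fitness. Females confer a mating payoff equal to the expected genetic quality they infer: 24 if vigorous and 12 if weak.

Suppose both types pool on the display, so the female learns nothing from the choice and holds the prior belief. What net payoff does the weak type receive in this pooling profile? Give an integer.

Pooled mating payoff = 7/12·24 + 5/12·12 = 19.
weak pays cost 14 for the display, so net payoff = 19 − 14 = 5.

5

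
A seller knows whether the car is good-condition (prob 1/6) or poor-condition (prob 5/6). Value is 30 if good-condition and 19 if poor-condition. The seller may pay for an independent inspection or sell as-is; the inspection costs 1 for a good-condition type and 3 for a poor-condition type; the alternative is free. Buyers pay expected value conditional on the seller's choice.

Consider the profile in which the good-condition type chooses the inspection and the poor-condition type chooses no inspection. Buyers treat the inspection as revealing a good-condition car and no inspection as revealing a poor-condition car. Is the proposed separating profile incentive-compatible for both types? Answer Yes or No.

No

Under these beliefs, the inspection earns price 30 and no inspection earns price 19.
good-condition: the inspection nets 30 − 1 = 29; no inspection nets 19. good-condition prefers the inspection.
poor-condition: the inspection nets 30 − 3 = 27; no inspection nets 19. poor-condition would deviate to the inspection.
poor-condition has a profitable deviation, so the profile is not an equilibrium.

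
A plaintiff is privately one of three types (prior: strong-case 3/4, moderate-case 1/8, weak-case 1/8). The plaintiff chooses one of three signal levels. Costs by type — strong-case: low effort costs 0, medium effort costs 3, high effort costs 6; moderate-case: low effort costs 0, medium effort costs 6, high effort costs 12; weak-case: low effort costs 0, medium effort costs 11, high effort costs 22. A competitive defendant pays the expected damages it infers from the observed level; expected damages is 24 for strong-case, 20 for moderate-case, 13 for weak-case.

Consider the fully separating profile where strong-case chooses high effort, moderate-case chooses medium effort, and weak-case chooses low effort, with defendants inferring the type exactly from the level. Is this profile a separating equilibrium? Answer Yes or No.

Separating settlements: high effort → 24, medium effort → 20, low effort → 13.
strong-case (assigned high effort): low effort: 13 − 0 = 13; medium effort: 20 − 3 = 17; high effort: 24 − 6 = 18. strong-case stays.
moderate-case (assigned medium effort): low effort: 13 − 0 = 13; medium effort: 20 − 6 = 14; high effort: 24 − 12 = 12. moderate-case stays.
weak-case (assigned low effort): low effort: 13 − 0 = 13; medium effort: 20 − 11 = 9; high effort: 24 − 22 = 2. weak-case stays.
Every type prefers its assigned level; separation holds.

Yes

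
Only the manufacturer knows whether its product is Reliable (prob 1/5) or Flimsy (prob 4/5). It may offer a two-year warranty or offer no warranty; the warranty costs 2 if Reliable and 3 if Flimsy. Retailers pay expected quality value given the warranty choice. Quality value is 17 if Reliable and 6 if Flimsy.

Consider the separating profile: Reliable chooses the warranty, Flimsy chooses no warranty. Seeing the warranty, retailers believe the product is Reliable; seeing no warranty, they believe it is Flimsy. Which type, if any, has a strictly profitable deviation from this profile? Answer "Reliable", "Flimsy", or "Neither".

The warranty pays 17; no warranty pays 6.
Reliable: assigned the warranty, nets 17 − 2 = 15; deviating to no warranty nets 6.
Flimsy: assigned no warranty, nets 6; deviating to the warranty nets 17 − 3 = 14.
The Flimsy type gains 8 by deviating.

Flimsy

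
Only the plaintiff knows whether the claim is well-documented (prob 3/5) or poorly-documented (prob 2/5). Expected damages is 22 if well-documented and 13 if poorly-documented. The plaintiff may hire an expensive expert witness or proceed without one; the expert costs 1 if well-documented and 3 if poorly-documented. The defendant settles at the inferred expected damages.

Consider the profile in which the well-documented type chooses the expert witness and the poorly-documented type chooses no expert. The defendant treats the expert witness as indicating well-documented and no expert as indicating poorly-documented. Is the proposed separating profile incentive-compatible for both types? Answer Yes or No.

No

Under these beliefs, the expert witness earns settlement 22 and no expert earns settlement 13.
well-documented: the expert witness nets 22 − 1 = 21; no expert nets 13. well-documented prefers the expert witness.
poorly-documented: the expert witness nets 22 − 3 = 19; no expert nets 13. poorly-documented would deviate to the expert witness.
poorly-documented has a profitable deviation, so the profile is not an equilibrium.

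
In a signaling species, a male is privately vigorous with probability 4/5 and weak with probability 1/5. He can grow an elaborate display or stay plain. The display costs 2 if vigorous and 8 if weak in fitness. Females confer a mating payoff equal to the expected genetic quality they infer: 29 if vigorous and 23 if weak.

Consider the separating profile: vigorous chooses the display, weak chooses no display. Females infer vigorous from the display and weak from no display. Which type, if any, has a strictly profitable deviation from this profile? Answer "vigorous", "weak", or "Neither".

The display pays 29; no display pays 23.
vigorous: assigned the display, nets 29 − 2 = 27; deviating to no display nets 23.
weak: assigned no display, nets 23; deviating to the display nets 29 − 8 = 21.
Both types strictly prefer their assigned action; no profitable deviation.

Neither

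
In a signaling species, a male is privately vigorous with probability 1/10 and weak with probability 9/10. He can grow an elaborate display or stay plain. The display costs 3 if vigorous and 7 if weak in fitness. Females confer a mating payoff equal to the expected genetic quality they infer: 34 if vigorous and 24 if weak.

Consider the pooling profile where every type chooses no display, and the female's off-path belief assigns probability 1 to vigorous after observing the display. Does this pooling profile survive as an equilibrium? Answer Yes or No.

No

On path, the female holds the prior and pays 1/10·34 + 9/10·24 = 25. Off path (the display), believing vigorous, it pays 34.
vigorous: no display nets 25; the display nets 34 − 3 = 31. vigorous would deviate.
weak: no display nets 25; the display nets 34 − 7 = 27. weak would deviate.
A type deviates, so pooling fails.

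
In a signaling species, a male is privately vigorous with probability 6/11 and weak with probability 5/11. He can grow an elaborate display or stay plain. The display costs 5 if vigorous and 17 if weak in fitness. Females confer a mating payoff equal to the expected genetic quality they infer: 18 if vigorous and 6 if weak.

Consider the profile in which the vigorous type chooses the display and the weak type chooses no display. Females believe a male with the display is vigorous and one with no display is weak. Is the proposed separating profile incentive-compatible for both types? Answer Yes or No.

Yes

Under these beliefs, the display earns mating payoff 18 and no display earns mating payoff 6.
vigorous: the display nets 18 − 5 = 13; no display nets 6. vigorous prefers the display.
weak: the display nets 18 − 17 = 1; no display nets 6. weak prefers no display.
Neither type deviates, so the separating profile is an equilibrium.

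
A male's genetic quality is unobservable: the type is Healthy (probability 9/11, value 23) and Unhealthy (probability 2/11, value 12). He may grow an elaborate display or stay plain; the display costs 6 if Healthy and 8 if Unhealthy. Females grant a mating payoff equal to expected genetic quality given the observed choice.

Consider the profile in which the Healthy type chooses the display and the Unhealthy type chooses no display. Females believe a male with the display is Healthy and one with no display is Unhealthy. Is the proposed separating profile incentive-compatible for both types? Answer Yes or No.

No

Under these beliefs, the display earns mating payoff 23 and no display earns mating payoff 12.
Healthy: the display nets 23 − 6 = 17; no display nets 12. Healthy prefers the display.
Unhealthy: the display nets 23 − 8 = 15; no display nets 12. Unhealthy would deviate to the display.
Unhealthy has a profitable deviation, so the profile is not an equilibrium.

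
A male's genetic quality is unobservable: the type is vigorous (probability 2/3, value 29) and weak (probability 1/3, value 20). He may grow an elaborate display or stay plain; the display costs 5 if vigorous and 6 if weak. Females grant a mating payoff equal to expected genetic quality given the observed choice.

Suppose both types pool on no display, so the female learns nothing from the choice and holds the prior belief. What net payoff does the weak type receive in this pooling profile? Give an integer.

26

Pooled mating payoff = 2/3·29 + 1/3·20 = 26.
weak pays no cost for no display, so net payoff = 26.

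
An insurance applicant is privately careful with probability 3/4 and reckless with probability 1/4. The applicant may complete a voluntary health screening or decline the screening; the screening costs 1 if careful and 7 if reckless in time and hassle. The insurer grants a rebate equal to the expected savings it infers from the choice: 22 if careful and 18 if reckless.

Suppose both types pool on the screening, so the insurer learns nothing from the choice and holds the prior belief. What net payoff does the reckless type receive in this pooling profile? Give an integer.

Pooled rebate = 3/4·22 + 1/4·18 = 21.
reckless pays cost 7 for the screening, so net payoff = 21 − 7 = 14.

14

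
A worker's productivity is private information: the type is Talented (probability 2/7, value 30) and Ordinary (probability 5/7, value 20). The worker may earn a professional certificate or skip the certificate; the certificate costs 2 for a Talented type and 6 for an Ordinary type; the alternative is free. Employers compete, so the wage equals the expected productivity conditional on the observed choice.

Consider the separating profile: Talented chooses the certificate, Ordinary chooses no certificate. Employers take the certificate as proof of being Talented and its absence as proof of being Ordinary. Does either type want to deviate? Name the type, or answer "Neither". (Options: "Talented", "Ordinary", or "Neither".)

The certificate pays 30; no certificate pays 20.
Talented: assigned the certificate, nets 30 − 2 = 28; deviating to no certificate nets 20.
Ordinary: assigned no certificate, nets 20; deviating to the certificate nets 30 − 6 = 24.
The Ordinary type gains 4 by deviating.

Ordinary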